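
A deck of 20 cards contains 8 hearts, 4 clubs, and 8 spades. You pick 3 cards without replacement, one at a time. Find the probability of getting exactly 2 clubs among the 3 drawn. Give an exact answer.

8/95

One ordering (clubs drawn first) has probability 4/20 × 3/19 × 16/18 = 192/6840 = 8/285.
There are C(3,2) = 3 such orderings, each equally likely, so P = 3 × 8/285 = 8/95.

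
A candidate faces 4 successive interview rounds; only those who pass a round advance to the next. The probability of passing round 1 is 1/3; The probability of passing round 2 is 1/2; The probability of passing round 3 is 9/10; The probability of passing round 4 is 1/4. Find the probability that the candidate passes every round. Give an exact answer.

3/80

The events are sequential, so multiply the conditional probabilities:
P = 1/3 × 1/2 × 9/10 × 1/4 = 9/240 = 3/80.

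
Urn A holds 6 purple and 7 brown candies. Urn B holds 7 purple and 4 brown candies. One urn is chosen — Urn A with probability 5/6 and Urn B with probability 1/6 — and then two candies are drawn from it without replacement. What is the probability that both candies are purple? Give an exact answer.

1921/8580

From Urn A: P(both purple) = (6/13)(5/12) = 5/26.
From Urn B: P(both purple) = (7/11)(6/10) = 21/55.
Total probability = (5/6)(5/26) + (1/6)(21/55) = 1921/8580.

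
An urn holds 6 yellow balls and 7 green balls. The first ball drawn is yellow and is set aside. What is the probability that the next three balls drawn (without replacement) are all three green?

After the first draw, 7 of the remaining 12 balls are green.
P = 7/12 × 6/11 × 5/10 = 210/1320 = 7/44.

7/44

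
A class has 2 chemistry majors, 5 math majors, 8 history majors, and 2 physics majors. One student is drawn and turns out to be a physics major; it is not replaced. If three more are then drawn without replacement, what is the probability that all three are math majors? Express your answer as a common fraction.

1/56

After the first draw, 5 of the remaining 16 students are math majors.
P = 5/16 × 4/15 × 3/14 = 60/3360 = 1/56.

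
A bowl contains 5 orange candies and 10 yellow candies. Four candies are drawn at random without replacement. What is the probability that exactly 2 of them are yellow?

One ordering (yellow drawn first) has probability 10/15 × 9/14 × 5/13 × 4/12 = 1800/32760 = 5/91.
There are C(4,2) = 6 such orderings, each equally likely, so P = 6 × 5/91 = 30/91.

30/91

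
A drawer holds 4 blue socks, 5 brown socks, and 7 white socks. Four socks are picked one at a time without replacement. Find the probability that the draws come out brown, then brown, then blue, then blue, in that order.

1/182

Multiply the probability of each draw given the previous ones:
P = 5/16 × 4/15 × 4/14 × 3/13 = 240/43680 = 1/182.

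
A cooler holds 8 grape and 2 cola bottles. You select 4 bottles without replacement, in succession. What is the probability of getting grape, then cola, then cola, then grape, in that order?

1/45

Chain rule:
P = 8/10 × 2/9 × 1/8 × 7/7 = 112/5040 = 1/45.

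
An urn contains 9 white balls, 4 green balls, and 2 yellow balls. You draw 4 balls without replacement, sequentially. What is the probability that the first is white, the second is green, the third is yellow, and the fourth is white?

8/455

Each draw changes the counts, so multiply the conditional probabilities along the sequence:
P = 9/15 × 4/14 × 2/13 × 8/12 = 576/32760 = 8/455.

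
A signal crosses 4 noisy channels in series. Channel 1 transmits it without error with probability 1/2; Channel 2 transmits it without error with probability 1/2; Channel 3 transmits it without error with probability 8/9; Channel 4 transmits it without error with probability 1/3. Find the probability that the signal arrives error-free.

The events are sequential, so multiply the conditional probabilities:
P = 1/2 × 1/2 × 8/9 × 1/3 = 8/108 = 2/27.

2/27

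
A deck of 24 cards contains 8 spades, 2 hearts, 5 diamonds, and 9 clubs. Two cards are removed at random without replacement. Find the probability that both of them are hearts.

P(all hearts) = 2/24 × 1/23 = 2/552 = 1/276.

1/276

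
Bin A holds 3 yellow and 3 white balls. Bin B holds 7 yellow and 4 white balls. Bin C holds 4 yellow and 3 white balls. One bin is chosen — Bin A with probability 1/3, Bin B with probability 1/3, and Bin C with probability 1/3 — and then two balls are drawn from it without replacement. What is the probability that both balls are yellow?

334/1155

From Bin A: P(both yellow) = (3/6)(2/5) = 1/5.
From Bin B: P(both yellow) = (7/11)(6/10) = 21/55.
From Bin C: P(both yellow) = (4/7)(3/6) = 2/7.
Total probability = (1/3)(1/5) + (1/3)(21/55) + (1/3)(2/7) = 334/1155.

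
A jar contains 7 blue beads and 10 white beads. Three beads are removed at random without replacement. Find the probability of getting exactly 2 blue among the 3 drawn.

One ordering (blue drawn first) has probability 7/17 × 6/16 × 10/15 = 420/4080 = 7/68.
There are C(3,2) = 3 such orderings, each equally likely, so P = 3 × 7/68 = 21/68.

21/68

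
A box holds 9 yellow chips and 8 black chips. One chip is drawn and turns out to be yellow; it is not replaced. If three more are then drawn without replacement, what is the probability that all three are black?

1/10

After the first draw, 8 of the remaining 16 chips are black.
P = 8/16 × 7/15 × 6/14 = 336/3360 = 1/10.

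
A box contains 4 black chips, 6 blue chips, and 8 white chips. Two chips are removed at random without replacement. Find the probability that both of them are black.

P(all black) = 4/18 × 3/17 = 12/306 = 2/51.

2/51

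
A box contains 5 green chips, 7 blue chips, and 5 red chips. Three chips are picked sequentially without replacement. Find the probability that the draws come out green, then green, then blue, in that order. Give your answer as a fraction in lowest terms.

7/204

Chain rule:
P = 5/17 × 4/16 × 7/15 = 140/4080 = 7/204.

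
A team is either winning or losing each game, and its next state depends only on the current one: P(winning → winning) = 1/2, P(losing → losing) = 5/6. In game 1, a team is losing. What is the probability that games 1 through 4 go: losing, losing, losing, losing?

125/216

Game 1 is given. For each transition, use the conditional probability from the current state:
P(losing | losing) = 5/6; P(losing | losing) = 5/6; P(losing | losing) = 5/6.
P = 5/6 × 5/6 × 5/6 = 125/216.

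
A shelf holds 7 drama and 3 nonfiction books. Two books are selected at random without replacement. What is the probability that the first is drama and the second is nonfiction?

7/30

Multiply the probability of each draw given the previous ones:
P = 7/10 × 3/9 = 21/90 = 7/30.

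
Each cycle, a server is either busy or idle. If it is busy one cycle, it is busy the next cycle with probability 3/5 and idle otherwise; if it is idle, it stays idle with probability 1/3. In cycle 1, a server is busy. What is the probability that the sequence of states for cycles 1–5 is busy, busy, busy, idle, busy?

12/125

Cycle 1 is given. For each transition, use the conditional probability from the current state:
P(busy | busy) = 3/5; P(busy | busy) = 3/5; P(idle | busy) = 2/5; P(busy | idle) = 2/3.
P = 3/5 × 3/5 × 2/5 × 2/3 = 36/375 = 12/125.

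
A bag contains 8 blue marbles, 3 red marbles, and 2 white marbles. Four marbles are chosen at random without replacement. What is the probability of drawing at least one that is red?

P(no red) = 10/13 × 9/12 × 8/11 × 7/10 = 5040/17160 = 42/143.
P(at least one) = 1 − 42/143 = 101/143.

101/143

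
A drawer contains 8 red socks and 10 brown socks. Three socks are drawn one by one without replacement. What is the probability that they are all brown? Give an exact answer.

P = 10/18 × 9/17 × 8/16 = 720/4896 = 5/34.

5/34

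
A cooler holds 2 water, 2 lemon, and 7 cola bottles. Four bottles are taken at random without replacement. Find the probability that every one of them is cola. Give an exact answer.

P(all cola) = 7/11 × 6/10 × 5/9 × 4/8 = 840/7920 = 7/66.

7/66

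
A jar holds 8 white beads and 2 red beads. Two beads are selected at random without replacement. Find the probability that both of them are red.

1/45

P(every draw is red) = 2/10 × 1/9 = 2/90 = 1/45.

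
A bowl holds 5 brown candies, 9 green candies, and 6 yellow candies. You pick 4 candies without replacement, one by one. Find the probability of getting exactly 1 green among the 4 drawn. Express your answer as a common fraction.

One ordering (green drawn first) has probability 9/20 × 11/19 × 10/18 × 9/17 = 8910/116280 = 99/1292.
There are C(4,1) = 4 such orderings, each equally likely, so P = 4 × 99/1292 = 99/323.

99/323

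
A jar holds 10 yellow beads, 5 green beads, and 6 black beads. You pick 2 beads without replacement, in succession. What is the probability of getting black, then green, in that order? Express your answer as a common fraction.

Chain rule:
P = 6/21 × 5/20 = 30/420 = 1/14.

1/14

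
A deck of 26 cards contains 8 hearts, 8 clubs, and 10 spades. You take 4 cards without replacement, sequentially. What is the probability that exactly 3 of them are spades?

192/1495

One ordering (spades drawn first) has probability 10/26 × 9/25 × 8/24 × 16/23 = 11520/358800 = 48/1495.
There are C(4,3) = 4 such orderings, each equally likely, so P = 4 × 48/1495 = 192/1495.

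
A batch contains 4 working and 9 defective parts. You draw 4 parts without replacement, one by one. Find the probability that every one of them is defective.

P(all defective) = 9/13 × 8/12 × 7/11 × 6/10 = 3024/17160 = 126/715.

126/715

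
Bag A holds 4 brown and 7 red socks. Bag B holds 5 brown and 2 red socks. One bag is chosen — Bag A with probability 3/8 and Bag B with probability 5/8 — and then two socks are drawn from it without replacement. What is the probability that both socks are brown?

From Bag A: P(both brown) = (4/11)(3/10) = 6/55.
From Bag B: P(both brown) = (5/7)(4/6) = 10/21.
Total probability = (3/8)(6/55) + (5/8)(10/21) = 391/1155.

391/1155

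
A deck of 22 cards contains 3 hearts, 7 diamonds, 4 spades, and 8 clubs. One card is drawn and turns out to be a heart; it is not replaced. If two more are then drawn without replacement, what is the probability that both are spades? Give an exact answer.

With the first card removed, 4 spades remain out of 21.
P = 4/21 × 3/20 = 12/420 = 1/35.

1/35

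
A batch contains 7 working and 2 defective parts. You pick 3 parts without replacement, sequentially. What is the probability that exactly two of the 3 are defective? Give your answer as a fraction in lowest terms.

One ordering (defective drawn first) has probability 2/9 × 1/8 × 7/7 = 14/504 = 1/36.
There are C(3,2) = 3 such orderings, each equally likely, so P = 3 × 1/36 = 1/12.

1/12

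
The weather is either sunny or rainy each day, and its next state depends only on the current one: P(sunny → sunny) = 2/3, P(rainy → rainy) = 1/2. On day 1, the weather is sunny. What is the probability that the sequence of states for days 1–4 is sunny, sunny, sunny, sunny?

8/27

Day 1 is given. For each transition, use the conditional probability from the current state:
P(sunny | sunny) = 2/3; P(sunny | sunny) = 2/3; P(sunny | sunny) = 2/3.
P = 2/3 × 2/3 × 2/3 = 8/27.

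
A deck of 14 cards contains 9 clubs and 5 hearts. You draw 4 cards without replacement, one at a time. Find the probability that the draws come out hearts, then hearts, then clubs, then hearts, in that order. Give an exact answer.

45/2002

Multiply the probability of each draw given the previous ones:
P = 5/14 × 4/13 × 9/12 × 3/11 = 540/24024 = 45/2002.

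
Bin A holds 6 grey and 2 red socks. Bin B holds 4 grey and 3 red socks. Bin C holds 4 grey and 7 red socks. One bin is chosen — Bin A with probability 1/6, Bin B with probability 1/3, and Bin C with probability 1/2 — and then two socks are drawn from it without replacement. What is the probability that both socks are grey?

From Bin A: P(both grey) = (6/8)(5/7) = 15/28.
From Bin B: P(both grey) = (4/7)(3/6) = 2/7.
From Bin C: P(both grey) = (4/11)(3/10) = 6/55.
Total probability = (1/6)(15/28) + (1/3)(2/7) + (1/2)(6/55) = 2209/9240.

2209/9240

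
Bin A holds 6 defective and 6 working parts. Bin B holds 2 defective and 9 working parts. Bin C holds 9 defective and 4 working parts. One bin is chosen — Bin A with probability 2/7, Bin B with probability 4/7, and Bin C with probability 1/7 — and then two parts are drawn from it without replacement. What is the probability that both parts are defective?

101/715

From Bin A: P(both defective) = (6/12)(5/11) = 5/22.
From Bin B: P(both defective) = (2/11)(1/10) = 1/55.
From Bin C: P(both defective) = (9/13)(8/12) = 6/13.
Total probability = (2/7)(5/22) + (4/7)(1/55) + (1/7)(6/13) = 101/715.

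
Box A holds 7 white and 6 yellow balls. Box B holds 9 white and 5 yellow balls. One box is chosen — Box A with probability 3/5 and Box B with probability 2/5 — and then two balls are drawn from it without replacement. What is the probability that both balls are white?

291/910

From Box A: P(both white) = (7/13)(6/12) = 7/26.
From Box B: P(both white) = (9/14)(8/13) = 36/91.
Total probability = (3/5)(7/26) + (2/5)(36/91) = 291/910.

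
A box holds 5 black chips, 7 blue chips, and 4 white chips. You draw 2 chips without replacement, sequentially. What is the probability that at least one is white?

9/20

P(no white) = 12/16 × 11/15 = 132/240 = 11/20.
P(at least one) = 1 − 11/20 = 9/20.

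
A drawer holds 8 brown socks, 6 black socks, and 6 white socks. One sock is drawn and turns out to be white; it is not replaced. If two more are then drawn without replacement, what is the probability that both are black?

With the first sock removed, 6 black remain out of 19.
P = 6/19 × 5/18 = 30/342 = 5/57.

5/57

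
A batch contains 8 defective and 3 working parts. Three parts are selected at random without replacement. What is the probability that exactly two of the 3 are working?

One ordering (working drawn first) has probability 3/11 × 2/10 × 8/9 = 48/990 = 8/165.
There are C(3,2) = 3 such orderings, each equally likely, so P = 3 × 8/165 = 8/55.

8/55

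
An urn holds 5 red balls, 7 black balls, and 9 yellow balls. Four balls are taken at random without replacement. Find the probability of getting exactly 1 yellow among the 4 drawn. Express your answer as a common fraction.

One ordering (yellow drawn first) has probability 9/21 × 12/20 × 11/19 × 10/18 = 11880/143640 = 11/133.
There are C(4,1) = 4 such orderings, each equally likely, so P = 4 × 11/133 = 44/133.

44/133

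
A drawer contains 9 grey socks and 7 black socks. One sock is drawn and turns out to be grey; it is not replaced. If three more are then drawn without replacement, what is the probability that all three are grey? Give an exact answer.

8/65

After the first draw, 8 of the remaining 15 socks are grey.
P = 8/15 × 7/14 × 6/13 = 336/2730 = 8/65.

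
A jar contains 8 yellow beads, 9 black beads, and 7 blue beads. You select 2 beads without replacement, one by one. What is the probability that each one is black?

3/23

P = 9/24 × 8/23 = 72/552 = 3/23.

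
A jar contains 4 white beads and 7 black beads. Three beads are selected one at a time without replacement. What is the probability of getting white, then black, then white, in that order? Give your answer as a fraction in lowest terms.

Each draw changes the counts, so multiply the conditional probabilities along the sequence:
P = 4/11 × 7/10 × 3/9 = 84/990 = 14/165.

14/165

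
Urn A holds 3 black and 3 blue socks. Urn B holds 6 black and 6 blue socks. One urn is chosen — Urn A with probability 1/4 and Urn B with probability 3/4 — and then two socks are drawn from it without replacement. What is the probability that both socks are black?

From Urn A: P(both black) = (3/6)(2/5) = 1/5.
From Urn B: P(both black) = (6/12)(5/11) = 5/22.
Total probability = (1/4)(1/5) + (3/4)(5/22) = 97/440.

97/440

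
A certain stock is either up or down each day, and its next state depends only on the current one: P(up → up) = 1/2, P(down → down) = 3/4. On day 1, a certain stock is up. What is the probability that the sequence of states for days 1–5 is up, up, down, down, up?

3/64

Day 1 is given. For each transition, use the conditional probability from the current state:
P(up | up) = 1/2; P(down | up) = 1/2; P(down | down) = 3/4; P(up | down) = 1/4.
P = 1/2 × 1/2 × 3/4 × 1/4 = 3/64.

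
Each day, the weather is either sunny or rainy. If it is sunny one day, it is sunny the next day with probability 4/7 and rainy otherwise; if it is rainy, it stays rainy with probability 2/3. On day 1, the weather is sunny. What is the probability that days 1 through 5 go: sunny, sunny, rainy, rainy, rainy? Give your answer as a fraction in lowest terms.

16/147

Day 1 is given. For each transition, use the conditional probability from the current state:
P(sunny | sunny) = 4/7; P(rainy | sunny) = 3/7; P(rainy | rainy) = 2/3; P(rainy | rainy) = 2/3.
P = 4/7 × 3/7 × 2/3 × 2/3 = 48/441 = 16/147.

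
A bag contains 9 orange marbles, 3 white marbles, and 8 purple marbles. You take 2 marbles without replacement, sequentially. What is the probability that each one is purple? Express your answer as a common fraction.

14/95

P(every draw is purple) = 8/20 × 7/19 = 56/380 = 14/95.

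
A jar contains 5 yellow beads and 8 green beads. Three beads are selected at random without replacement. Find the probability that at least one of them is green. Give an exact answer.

P(no green) = 5/13 × 4/12 × 3/11 = 60/1716 = 5/143.
P(at least one) = 1 − 5/143 = 138/143.

138/143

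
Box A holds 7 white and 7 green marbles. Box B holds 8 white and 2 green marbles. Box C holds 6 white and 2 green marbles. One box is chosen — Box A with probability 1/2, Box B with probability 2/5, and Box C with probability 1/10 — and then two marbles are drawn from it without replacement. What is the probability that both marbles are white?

68443/163800

From Box A: P(both white) = (7/14)(6/13) = 3/13.
From Box B: P(both white) = (8/10)(7/9) = 28/45.
From Box C: P(both white) = (6/8)(5/7) = 15/28.
Total probability = (1/2)(3/13) + (2/5)(28/45) + (1/10)(15/28) = 68443/163800.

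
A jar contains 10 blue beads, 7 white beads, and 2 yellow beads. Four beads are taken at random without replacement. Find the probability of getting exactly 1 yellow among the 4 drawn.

One ordering (yellow drawn first) has probability 2/19 × 17/18 × 16/17 × 15/16 = 8160/93024 = 5/57.
There are C(4,1) = 4 such orderings, each equally likely, so P = 4 × 5/57 = 20/57.

20/57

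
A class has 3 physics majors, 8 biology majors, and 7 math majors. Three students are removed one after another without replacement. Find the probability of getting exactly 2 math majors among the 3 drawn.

77/272

One ordering (math majors drawn first) has probability 7/18 × 6/17 × 11/16 = 462/4896 = 77/816.
There are C(3,2) = 3 such orderings, each equally likely, so P = 3 × 77/816 = 77/272.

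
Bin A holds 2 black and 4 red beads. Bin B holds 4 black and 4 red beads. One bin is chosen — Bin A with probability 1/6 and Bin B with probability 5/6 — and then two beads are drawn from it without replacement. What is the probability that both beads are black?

From Bin A: P(both black) = (2/6)(1/5) = 1/15.
From Bin B: P(both black) = (4/8)(3/7) = 3/14.
Total probability = (1/6)(1/15) + (5/6)(3/14) = 239/1260.

239/1260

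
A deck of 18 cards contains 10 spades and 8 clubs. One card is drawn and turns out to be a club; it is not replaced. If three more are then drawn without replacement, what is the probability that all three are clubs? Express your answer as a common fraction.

With the first card removed, 7 clubs remain out of 17.
P = 7/17 × 6/16 × 5/15 = 210/4080 = 7/136.

7/136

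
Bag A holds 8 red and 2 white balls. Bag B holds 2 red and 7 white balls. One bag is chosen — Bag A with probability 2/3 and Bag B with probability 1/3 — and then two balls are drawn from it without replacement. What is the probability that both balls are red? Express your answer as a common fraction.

229/540

From Bag A: P(both red) = (8/10)(7/9) = 28/45.
From Bag B: P(both red) = (2/9)(1/8) = 1/36.
Total probability = (2/3)(28/45) + (1/3)(1/36) = 229/540.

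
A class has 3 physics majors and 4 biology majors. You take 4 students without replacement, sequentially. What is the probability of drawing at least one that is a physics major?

34/35

P(no physics majors) = 4/7 × 3/6 × 2/5 × 1/4 = 24/840 = 1/35.
P(at least one) = 1 − 1/35 = 34/35.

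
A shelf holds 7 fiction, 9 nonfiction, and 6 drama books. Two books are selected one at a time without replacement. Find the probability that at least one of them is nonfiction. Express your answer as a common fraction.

P(no nonfiction) = 13/22 × 12/21 = 156/462 = 26/77.
P(at least one) = 1 − 26/77 = 51/77.

51/77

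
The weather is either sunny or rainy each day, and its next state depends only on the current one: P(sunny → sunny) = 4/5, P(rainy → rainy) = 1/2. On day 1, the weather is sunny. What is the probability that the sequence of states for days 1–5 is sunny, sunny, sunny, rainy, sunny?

Day 1 is given. For each transition, use the conditional probability from the current state:
P(sunny | sunny) = 4/5; P(sunny | sunny) = 4/5; P(rainy | sunny) = 1/5; P(sunny | rainy) = 1/2.
P = 4/5 × 4/5 × 1/5 × 1/2 = 16/250 = 8/125.

8/125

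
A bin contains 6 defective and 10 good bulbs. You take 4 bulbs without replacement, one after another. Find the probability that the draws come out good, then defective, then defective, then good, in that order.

Each draw changes the counts, so multiply the conditional probabilities along the sequence:
P = 10/16 × 6/15 × 5/14 × 9/13 = 2700/43680 = 45/728.

45/728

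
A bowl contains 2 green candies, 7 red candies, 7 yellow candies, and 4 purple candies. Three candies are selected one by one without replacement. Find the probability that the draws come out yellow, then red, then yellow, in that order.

Chain rule:
P = 7/20 × 7/19 × 6/18 = 294/6840 = 49/1140.

49/1140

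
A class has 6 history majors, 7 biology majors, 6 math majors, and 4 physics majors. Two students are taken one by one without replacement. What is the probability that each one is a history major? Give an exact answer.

P(all history majors) = 6/23 × 5/22 = 30/506 = 15/253.

15/253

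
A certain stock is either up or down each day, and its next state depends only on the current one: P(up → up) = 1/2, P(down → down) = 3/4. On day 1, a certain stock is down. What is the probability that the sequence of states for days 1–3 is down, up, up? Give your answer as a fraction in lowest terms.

Day 1 is given. For each transition, use the conditional probability from the current state:
P(up | down) = 1/4; P(up | up) = 1/2.
P = 1/4 × 1/2 = 1/8.

1/8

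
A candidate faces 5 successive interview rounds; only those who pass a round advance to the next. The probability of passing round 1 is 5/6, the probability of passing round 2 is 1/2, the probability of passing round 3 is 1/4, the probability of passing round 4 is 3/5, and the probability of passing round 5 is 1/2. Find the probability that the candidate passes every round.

1/32

Each stage is reached only if all earlier stages succeed, so
P = 5/6 × 1/2 × 1/4 × 3/5 × 1/2 = 15/480 = 1/32.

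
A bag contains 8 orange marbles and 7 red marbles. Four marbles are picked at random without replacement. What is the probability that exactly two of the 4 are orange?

One ordering (orange drawn first) has probability 8/15 × 7/14 × 7/13 × 6/12 = 2352/32760 = 14/195.
There are C(4,2) = 6 such orderings, each equally likely, so P = 6 × 14/195 = 28/65.

28/65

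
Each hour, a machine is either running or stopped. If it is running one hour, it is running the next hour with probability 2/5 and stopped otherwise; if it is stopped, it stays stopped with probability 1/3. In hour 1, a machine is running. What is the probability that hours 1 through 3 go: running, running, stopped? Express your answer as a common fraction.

6/25

Hour 1 is given. For each transition, use the conditional probability from the current state:
P(running | running) = 2/5; P(stopped | running) = 3/5.
P = 2/5 × 3/5 = 6/25.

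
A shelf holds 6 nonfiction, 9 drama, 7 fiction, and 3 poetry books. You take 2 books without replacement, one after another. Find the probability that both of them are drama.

P = 9/25 × 8/24 = 72/600 = 3/25.

3/25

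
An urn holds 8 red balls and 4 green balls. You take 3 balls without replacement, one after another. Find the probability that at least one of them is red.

P(no red) = 4/12 × 3/11 × 2/10 = 24/1320 = 1/55.
P(at least one) = 1 − 1/55 = 54/55.

54/55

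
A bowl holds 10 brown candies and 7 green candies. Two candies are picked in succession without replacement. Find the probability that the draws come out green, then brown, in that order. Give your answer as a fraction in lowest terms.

35/136

Multiply the probability of each draw given the previous ones:
P = 7/17 × 10/16 = 70/272 = 35/136.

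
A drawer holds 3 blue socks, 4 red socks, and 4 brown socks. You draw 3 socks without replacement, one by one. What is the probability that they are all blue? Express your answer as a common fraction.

1/165

P(every draw is blue) = 3/11 × 2/10 × 1/9 = 6/990 = 1/165.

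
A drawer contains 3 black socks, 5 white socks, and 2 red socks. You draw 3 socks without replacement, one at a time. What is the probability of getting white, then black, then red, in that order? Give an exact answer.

1/24

Multiply the probability of each draw given the previous ones:
P = 5/10 × 3/9 × 2/8 = 30/720 = 1/24.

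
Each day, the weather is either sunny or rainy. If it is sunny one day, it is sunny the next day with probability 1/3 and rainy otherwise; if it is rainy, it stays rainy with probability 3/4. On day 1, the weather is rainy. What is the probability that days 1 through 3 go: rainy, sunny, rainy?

Day 1 is given. For each transition, use the conditional probability from the current state:
P(sunny | rainy) = 1/4; P(rainy | sunny) = 2/3.
P = 1/4 × 2/3 = 2/12 = 1/6.

1/6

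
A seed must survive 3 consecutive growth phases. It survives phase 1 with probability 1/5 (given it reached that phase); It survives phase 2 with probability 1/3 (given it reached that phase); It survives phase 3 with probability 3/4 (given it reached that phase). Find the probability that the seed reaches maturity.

The events are sequential, so multiply the conditional probabilities:
P = 1/5 × 1/3 × 3/4 = 3/60 = 1/20.

1/20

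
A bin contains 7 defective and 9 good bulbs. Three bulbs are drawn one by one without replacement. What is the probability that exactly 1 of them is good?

27/80

One ordering (good drawn first) has probability 9/16 × 7/15 × 6/14 = 378/3360 = 9/80.
There are C(3,1) = 3 such orderings, each equally likely, so P = 3 × 9/80 = 27/80.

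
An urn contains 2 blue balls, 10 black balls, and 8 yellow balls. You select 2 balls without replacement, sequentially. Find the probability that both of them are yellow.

14/95

P(all yellow) = 8/20 × 7/19 = 56/380 = 14/95.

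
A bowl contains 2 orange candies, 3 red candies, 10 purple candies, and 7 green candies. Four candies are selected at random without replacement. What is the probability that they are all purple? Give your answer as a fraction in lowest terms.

P(every draw is purple) = 10/22 × 9/21 × 8/20 × 7/19 = 5040/175560 = 6/209.

6/209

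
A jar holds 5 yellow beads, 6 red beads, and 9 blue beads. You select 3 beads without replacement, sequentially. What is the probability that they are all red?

1/57

P = 6/20 × 5/19 × 4/18 = 120/6840 = 1/57.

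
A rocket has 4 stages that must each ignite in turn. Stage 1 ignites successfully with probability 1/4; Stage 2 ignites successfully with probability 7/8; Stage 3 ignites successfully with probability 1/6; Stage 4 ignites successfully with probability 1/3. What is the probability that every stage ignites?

Each stage is reached only if all earlier stages succeed, so
P = 1/4 × 7/8 × 1/6 × 1/3 = 7/576.

7/576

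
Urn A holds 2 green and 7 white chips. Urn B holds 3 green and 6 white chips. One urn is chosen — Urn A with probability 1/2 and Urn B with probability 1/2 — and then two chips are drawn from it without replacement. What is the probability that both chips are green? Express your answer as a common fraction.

1/18

From Urn A: P(both green) = (2/9)(1/8) = 1/36.
From Urn B: P(both green) = (3/9)(2/8) = 1/12.
Total probability = (1/2)(1/36) + (1/2)(1/12) = 1/18.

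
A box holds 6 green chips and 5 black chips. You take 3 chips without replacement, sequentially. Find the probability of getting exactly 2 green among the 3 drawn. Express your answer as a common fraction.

One ordering (green drawn first) has probability 6/11 × 5/10 × 5/9 = 150/990 = 5/33.
There are C(3,2) = 3 such orderings, each equally likely, so P = 3 × 5/33 = 5/11.

5/11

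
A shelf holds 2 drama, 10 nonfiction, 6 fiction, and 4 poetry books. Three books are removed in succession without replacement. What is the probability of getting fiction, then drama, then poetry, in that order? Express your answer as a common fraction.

Chain rule:
P = 6/22 × 2/21 × 4/20 = 48/9240 = 2/385.

2/385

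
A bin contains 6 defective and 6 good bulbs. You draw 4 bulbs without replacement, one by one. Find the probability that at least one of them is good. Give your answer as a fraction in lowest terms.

P(no good) = 6/12 × 5/11 × 4/10 × 3/9 = 360/11880 = 1/33.
P(at least one) = 1 − 1/33 = 32/33.

32/33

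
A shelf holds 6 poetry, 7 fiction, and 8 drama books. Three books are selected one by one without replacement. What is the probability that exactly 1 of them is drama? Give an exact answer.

One ordering (drama drawn first) has probability 8/21 × 13/20 × 12/19 = 1248/7980 = 104/665.
There are C(3,1) = 3 such orderings, each equally likely, so P = 3 × 104/665 = 312/665.

312/665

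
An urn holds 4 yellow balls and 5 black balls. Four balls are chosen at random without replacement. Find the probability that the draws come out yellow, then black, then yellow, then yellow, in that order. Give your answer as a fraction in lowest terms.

5/126

Chain rule:
P = 4/9 × 5/8 × 3/7 × 2/6 = 120/3024 = 5/126.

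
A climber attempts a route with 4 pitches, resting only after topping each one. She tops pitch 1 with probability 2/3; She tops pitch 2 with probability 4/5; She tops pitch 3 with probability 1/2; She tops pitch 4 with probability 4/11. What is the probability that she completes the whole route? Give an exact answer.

16/165

Each stage is reached only if all earlier stages succeed, so
P = 2/3 × 4/5 × 1/2 × 4/11 = 32/330 = 16/165.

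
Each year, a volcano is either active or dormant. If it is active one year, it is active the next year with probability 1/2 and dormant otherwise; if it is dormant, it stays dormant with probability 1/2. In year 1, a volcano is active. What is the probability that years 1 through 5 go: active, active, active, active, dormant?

Year 1 is given. For each transition, use the conditional probability from the current state:
P(active | active) = 1/2; P(active | active) = 1/2; P(active | active) = 1/2; P(dormant | active) = 1/2.
P = 1/2 × 1/2 × 1/2 × 1/2 = 1/16.

1/16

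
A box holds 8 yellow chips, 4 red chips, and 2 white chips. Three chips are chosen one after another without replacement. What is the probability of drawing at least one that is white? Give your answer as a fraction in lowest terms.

36/91

P(no white) = 12/14 × 11/13 × 10/12 = 1320/2184 = 55/91.
P(at least one) = 1 − 55/91 = 36/91.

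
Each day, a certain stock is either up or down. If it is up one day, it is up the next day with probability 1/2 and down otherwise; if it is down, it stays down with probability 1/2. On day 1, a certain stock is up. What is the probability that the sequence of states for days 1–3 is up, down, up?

1/4

Day 1 is given. For each transition, use the conditional probability from the current state:
P(down | up) = 1/2; P(up | down) = 1/2.
P = 1/2 × 1/2 = 1/4.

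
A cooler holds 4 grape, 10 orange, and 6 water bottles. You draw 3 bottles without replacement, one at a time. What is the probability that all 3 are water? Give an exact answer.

P = 6/20 × 5/19 × 4/18 = 120/6840 = 1/57.

1/57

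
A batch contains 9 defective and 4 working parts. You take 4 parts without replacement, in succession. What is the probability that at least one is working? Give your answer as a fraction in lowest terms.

589/715

P(no working) = 9/13 × 8/12 × 7/11 × 6/10 = 3024/17160 = 126/715.
P(at least one) = 1 − 126/715 = 589/715.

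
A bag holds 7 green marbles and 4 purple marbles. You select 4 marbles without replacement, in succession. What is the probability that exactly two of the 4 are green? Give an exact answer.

One ordering (green drawn first) has probability 7/11 × 6/10 × 4/9 × 3/8 = 504/7920 = 7/110.
There are C(4,2) = 6 such orderings, each equally likely, so P = 6 × 7/110 = 21/55.

21/55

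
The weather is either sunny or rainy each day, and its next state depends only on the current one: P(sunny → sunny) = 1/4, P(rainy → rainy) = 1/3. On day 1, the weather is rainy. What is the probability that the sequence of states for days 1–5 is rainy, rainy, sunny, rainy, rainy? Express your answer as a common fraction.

Day 1 is given. For each transition, use the conditional probability from the current state:
P(rainy | rainy) = 1/3; P(sunny | rainy) = 2/3; P(rainy | sunny) = 3/4; P(rainy | rainy) = 1/3.
P = 1/3 × 2/3 × 3/4 × 1/3 = 6/108 = 1/18.

1/18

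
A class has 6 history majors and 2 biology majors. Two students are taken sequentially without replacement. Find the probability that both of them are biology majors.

P = 2/8 × 1/7 = 2/56 = 1/28.

1/28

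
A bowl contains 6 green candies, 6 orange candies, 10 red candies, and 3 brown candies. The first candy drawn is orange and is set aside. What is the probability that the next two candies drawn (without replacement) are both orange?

5/138

After the first draw, 5 of the remaining 24 candies are orange.
P = 5/24 × 4/23 = 20/552 = 5/138.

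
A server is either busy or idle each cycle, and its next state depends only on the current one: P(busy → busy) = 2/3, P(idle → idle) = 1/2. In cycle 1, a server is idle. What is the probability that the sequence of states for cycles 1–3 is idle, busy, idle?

Cycle 1 is given. For each transition, use the conditional probability from the current state:
P(busy | idle) = 1/2; P(idle | busy) = 1/3.
P = 1/2 × 1/3 = 1/6.

1/6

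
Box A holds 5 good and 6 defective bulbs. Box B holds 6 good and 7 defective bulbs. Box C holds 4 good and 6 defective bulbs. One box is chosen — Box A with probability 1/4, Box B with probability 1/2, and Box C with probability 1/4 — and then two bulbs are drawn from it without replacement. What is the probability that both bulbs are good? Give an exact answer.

1501/8580

From Box A: P(both good) = (5/11)(4/10) = 2/11.
From Box B: P(both good) = (6/13)(5/12) = 5/26.
From Box C: P(both good) = (4/10)(3/9) = 2/15.
Total probability = (1/4)(2/11) + (1/2)(5/26) + (1/4)(2/15) = 1501/8580.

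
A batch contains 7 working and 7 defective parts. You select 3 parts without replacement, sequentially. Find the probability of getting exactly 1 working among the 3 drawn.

21/52

One ordering (working drawn first) has probability 7/14 × 7/13 × 6/12 = 294/2184 = 7/52.
There are C(3,1) = 3 such orderings, each equally likely, so P = 3 × 7/52 = 21/52.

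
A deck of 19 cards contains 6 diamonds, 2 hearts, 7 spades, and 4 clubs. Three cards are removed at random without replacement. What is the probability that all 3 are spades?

35/969

P(all spades) = 7/19 × 6/18 × 5/17 = 210/5814 = 35/969.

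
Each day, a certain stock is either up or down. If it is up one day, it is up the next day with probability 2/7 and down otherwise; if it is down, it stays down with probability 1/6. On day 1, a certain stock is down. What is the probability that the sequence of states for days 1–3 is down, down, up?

Day 1 is given. For each transition, use the conditional probability from the current state:
P(down | down) = 1/6; P(up | down) = 5/6.
P = 1/6 × 5/6 = 5/36.

5/36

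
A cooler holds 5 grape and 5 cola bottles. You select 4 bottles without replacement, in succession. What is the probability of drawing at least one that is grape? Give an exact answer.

41/42

P(no grape) = 5/10 × 4/9 × 3/8 × 2/7 = 120/5040 = 1/42.
P(at least one) = 1 − 1/42 = 41/42.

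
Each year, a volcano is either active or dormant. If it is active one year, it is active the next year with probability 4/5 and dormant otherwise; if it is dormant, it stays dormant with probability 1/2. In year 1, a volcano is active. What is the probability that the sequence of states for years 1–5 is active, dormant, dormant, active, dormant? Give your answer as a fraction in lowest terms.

Year 1 is given. For each transition, use the conditional probability from the current state:
P(dormant | active) = 1/5; P(dormant | dormant) = 1/2; P(active | dormant) = 1/2; P(dormant | active) = 1/5.
P = 1/5 × 1/2 × 1/2 × 1/5 = 1/100.

1/100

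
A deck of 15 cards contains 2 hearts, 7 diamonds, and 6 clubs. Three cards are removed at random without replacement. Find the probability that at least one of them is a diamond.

57/65

P(no diamonds) = 8/15 × 7/14 × 6/13 = 336/2730 = 8/65.
P(at least one) = 1 − 8/65 = 57/65.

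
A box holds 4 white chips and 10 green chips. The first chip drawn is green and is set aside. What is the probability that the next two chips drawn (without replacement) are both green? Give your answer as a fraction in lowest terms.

6/13

After the first draw, 9 of the remaining 13 chips are green.
P = 9/13 × 8/12 = 72/156 = 6/13.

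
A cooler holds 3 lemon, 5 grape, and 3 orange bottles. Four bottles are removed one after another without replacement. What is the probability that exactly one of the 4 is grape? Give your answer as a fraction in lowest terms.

10/33

One ordering (grape drawn first) has probability 5/11 × 6/10 × 5/9 × 4/8 = 600/7920 = 5/66.
There are C(4,1) = 4 such orderings, each equally likely, so P = 4 × 5/66 = 10/33.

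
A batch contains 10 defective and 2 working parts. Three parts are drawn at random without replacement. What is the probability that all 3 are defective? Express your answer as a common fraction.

6/11

P = 10/12 × 9/11 × 8/10 = 720/1320 = 6/11.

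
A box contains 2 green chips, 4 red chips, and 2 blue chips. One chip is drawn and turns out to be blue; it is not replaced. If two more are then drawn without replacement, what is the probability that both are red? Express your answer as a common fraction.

After the first draw, 4 of the remaining 7 chips are red.
P = 4/7 × 3/6 = 12/42 = 2/7.

2/7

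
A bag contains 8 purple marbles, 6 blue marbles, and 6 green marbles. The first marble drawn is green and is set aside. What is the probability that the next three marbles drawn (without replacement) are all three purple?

With the first marble removed, 8 purple remain out of 19.
P = 8/19 × 7/18 × 6/17 = 336/5814 = 56/969.

56/969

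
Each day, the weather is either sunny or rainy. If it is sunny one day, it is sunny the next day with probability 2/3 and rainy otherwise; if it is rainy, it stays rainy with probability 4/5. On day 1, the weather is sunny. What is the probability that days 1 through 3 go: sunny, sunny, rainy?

2/9

Day 1 is given. For each transition, use the conditional probability from the current state:
P(sunny | sunny) = 2/3; P(rainy | sunny) = 1/3.
P = 2/3 × 1/3 = 2/9.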